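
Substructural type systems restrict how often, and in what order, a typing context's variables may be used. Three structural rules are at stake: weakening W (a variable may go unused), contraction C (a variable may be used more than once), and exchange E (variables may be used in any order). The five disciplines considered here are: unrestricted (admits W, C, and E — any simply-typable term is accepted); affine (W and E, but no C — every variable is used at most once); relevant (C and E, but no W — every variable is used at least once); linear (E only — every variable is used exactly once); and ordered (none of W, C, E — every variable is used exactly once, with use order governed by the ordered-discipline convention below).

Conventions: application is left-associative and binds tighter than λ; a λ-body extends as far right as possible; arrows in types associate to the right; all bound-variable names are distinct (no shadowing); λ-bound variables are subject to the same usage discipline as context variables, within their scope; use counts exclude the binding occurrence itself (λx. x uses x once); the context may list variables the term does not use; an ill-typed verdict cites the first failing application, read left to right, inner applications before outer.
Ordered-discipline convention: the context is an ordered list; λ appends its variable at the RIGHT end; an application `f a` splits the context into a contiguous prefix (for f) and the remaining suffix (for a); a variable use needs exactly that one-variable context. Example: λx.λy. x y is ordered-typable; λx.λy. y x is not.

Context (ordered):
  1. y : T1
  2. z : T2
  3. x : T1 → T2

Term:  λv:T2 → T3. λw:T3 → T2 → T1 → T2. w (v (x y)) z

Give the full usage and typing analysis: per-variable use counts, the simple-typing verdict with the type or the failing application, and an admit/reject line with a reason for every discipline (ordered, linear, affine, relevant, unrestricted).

counts: y: 1×, z: 1×, x: 1×, v (bound): 1×, w (bound): 1×
order of uses: w, v, x, y, z
typing: ✓ — (T2 → T3) → (T3 → T2 → T1 → T2) → T1 → T2
ordered: ✗, no ordered split (uses run w, v, x, y, z)
linear: ✓, each of y, z, x, v, w used exactly once
affine: ✓, none of y, z, x, v, w used more than once
relevant: ✓, y, z, x, v, w: all used, weakening unneeded
unrestricted: ✓, typability at (T2 → T3) → (T3 → T2 → T1 → T2) → T1 → T2 is all that's needed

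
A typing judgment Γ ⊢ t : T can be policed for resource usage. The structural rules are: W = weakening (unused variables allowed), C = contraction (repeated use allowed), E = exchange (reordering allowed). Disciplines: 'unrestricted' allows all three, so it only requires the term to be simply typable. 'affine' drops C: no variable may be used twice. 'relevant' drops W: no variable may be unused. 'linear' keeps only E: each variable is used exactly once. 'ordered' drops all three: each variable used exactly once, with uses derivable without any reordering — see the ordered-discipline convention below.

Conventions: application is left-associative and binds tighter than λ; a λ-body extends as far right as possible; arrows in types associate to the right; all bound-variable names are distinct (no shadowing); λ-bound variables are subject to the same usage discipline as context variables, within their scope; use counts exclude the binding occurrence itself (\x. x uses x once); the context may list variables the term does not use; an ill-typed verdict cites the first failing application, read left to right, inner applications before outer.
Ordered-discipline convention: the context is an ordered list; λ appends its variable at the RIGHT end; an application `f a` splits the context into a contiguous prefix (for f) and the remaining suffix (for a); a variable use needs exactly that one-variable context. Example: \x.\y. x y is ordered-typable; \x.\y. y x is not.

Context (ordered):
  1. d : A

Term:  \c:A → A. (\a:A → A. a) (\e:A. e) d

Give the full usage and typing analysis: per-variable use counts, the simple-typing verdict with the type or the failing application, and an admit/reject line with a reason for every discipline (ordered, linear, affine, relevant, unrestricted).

usage: d=1, c (bound)=0, a (bound)=1, e (bound)=1
use order (left to right): a, e, d
typing: the term checks, with type (A → A) → A
ordered ✗ (c left unused)
linear ✗ (c left unused)
affine ✓ (none of d, c, a, e used more than once)
relevant ✗ (c left unused)
unrestricted ✓ (well-typed at (A → A) → A; no restrictions here)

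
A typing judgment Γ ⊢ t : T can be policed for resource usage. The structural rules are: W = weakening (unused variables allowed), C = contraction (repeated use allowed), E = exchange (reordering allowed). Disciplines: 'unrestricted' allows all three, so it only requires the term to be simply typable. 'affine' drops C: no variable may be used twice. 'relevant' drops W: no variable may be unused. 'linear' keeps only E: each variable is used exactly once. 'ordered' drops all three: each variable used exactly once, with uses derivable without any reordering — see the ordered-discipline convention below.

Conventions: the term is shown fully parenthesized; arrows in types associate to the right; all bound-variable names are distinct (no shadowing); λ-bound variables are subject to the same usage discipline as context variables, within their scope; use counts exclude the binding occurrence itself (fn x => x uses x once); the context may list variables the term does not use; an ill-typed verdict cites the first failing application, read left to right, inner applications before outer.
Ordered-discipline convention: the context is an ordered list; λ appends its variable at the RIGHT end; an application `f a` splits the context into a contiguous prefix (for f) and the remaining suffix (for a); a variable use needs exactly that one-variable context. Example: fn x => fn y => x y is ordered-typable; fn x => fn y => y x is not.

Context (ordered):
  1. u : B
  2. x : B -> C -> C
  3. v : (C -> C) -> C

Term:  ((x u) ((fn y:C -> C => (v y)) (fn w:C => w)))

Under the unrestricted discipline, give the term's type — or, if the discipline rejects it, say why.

term : C
variable uses: u=1, x=1, v=1, y (bound)=1, w (bound)=1
use order (left to right): x, u, v, y, w
typing: the term checks, with type C
all disciplines: ordered ✗; linear ✓; affine ✓; relevant ✓; unrestricted ✓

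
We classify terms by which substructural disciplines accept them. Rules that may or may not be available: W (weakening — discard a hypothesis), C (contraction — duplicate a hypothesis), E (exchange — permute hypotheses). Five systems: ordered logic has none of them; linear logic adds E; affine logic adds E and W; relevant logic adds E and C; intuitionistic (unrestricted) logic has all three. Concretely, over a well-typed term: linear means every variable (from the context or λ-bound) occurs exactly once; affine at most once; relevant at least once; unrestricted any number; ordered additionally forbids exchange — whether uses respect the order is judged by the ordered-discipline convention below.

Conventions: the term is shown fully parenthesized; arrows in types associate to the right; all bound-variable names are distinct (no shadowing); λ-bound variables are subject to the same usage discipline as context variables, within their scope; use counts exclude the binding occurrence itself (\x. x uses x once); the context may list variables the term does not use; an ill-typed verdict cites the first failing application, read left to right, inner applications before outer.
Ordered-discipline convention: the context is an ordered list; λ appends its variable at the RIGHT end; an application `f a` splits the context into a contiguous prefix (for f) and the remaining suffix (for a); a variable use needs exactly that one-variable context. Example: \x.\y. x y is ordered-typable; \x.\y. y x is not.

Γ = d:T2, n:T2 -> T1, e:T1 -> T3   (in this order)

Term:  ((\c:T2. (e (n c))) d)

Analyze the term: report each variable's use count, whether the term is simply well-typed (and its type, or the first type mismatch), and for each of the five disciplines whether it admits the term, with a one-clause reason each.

variable uses: d: 1, n: 1, e: 1, c [bound]: 1
use order (left to right): e, n, c, d
typing: well-typed — term : T3
ordered: ✗, needs exchange: uses follow e, n, c, d
linear: ✓, single use per variable (d, n, e, c)
affine: ✓, no duplicate uses among d, n, e, c
relevant: ✓, at least one use each (d, n, e, c)
unrestricted: ✓, well-typed at T3; no restrictions here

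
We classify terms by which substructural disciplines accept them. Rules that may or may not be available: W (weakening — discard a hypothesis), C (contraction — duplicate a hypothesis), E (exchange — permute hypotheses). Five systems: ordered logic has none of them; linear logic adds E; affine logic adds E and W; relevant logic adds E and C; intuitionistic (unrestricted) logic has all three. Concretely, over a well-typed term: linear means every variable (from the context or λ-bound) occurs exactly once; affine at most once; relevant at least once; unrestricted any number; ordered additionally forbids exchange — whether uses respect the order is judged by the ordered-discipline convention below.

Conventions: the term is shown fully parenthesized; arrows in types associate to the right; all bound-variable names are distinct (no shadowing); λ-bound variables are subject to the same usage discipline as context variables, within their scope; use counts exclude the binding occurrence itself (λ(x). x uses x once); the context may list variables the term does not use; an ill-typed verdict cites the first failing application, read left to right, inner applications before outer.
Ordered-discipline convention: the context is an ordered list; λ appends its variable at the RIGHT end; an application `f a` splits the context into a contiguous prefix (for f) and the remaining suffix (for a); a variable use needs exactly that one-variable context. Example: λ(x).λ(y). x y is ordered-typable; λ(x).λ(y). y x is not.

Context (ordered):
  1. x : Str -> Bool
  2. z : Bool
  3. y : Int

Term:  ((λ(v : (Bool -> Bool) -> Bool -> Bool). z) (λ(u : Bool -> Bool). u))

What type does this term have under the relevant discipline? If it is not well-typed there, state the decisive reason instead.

not well-typed under relevant — needs weakening: x, y, v unused
usage: x ×0; z ×1; y ×0; v [bound] ×0; u [bound] ×1
uses in reading order: z, u
typing: well-typed — term : Bool
all disciplines: ordered ✗ | linear ✗ | affine ✓ | relevant ✗ | unrestricted ✓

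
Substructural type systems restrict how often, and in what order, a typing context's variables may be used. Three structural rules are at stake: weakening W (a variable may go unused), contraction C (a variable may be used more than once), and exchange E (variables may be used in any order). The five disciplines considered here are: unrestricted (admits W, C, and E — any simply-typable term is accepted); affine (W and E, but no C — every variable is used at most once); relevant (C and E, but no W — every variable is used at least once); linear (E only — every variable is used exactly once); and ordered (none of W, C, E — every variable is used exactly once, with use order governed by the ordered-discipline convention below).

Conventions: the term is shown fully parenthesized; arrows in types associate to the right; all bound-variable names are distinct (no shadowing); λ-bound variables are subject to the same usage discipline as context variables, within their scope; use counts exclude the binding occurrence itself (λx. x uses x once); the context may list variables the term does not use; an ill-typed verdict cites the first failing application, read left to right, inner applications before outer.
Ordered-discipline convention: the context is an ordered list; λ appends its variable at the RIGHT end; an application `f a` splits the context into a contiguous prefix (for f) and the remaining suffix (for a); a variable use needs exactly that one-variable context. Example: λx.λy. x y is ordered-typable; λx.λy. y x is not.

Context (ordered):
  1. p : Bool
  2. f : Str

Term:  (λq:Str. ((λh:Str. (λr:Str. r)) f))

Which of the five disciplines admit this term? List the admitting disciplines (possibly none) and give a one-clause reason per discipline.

accepted by: affine, unrestricted
counts: p: 0, f: 1, q [bound]: 0, h [bound]: 0, r [bound]: 1
left-to-right use order: r, f
typing: well-typed — term : Str -> Str -> Str
ordered ✗ (p, q, h never used (weakening))
linear ✗ (p, q, h never used (weakening))
affine ✓ (p, f, q, h, r: no repeats, contraction unneeded)
relevant ✗ (p, q, h never used (weakening))
unrestricted ✓ (typability at Str -> Str -> Str is all that's needed)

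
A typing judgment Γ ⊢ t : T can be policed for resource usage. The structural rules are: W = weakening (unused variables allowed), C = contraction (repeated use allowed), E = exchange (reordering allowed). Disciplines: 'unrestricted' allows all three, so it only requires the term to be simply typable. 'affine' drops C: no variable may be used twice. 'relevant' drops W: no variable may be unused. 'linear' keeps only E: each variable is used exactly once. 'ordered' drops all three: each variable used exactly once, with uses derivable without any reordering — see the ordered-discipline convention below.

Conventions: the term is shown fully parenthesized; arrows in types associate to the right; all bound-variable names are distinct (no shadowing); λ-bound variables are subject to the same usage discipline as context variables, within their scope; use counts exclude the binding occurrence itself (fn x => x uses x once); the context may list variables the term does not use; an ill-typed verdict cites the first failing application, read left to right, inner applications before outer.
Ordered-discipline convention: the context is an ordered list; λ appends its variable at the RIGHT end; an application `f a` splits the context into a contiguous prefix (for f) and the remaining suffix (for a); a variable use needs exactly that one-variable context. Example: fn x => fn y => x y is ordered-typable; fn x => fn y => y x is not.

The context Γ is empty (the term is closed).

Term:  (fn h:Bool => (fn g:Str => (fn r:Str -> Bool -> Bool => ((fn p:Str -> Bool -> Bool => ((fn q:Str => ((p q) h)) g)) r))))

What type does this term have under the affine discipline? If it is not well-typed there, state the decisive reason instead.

term : Bool -> Str -> (Str -> Bool -> Bool) -> Bool
use counts: h [bound]=1, g [bound]=1, r [bound]=1, p [bound]=1, q [bound]=1
uses in reading order: p, q, h, g, r
typing: ✓ — Bool -> Str -> (Str -> Bool -> Bool) -> Bool
all disciplines: ordered ✗, linear ✓, affine ✓, relevant ✓, unrestricted ✓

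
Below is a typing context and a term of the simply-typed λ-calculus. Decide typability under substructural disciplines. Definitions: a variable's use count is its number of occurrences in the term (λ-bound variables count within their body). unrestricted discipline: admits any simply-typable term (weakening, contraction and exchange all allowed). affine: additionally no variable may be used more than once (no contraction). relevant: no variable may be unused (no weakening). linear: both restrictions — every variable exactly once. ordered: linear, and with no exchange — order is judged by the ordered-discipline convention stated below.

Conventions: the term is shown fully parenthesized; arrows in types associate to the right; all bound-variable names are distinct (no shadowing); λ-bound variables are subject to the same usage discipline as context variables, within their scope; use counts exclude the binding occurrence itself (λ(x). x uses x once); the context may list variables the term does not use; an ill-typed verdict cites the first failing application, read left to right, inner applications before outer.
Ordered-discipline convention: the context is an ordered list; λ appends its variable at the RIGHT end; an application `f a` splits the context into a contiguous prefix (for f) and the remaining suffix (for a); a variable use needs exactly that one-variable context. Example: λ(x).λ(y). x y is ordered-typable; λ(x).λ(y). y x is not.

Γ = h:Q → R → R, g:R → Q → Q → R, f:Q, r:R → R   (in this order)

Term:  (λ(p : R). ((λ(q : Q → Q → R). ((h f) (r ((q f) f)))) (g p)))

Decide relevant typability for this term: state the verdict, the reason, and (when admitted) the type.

yes — at least one use each (h, g, f, r, p, q); term : R → R
counts: h ×1, g ×1, f ×3, r ×1, p (λ-bound) ×1, q (λ-bound) ×1
order of uses: h, f, r, q, f, f, g, p
typing: well-typed at R → R
all disciplines: ordered ✗ · linear ✗ · affine ✗ · relevant ✓ · unrestricted ✓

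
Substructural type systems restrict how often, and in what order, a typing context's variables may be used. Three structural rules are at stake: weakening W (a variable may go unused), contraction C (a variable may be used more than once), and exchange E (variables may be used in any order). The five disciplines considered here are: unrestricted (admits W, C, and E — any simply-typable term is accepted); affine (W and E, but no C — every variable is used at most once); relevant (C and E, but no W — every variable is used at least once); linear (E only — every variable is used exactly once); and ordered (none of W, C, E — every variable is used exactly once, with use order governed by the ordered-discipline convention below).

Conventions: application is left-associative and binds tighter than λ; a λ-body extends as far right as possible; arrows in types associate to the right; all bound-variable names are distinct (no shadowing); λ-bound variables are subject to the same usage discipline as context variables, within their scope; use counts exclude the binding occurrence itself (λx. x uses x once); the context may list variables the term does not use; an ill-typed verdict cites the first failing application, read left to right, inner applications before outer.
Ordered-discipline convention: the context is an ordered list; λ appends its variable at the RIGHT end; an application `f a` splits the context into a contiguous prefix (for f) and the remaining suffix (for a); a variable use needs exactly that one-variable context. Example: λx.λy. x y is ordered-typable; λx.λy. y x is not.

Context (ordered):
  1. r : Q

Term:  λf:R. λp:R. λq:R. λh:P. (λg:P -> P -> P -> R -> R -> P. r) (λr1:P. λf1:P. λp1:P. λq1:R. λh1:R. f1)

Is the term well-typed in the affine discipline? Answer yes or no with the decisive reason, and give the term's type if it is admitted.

yes — none of r, f, p, q, h, g, r1, f1, p1, q1, h1 used more than once; term : R -> R -> R -> P -> Q
use counts: r: 1×; f (bound): 0×; p (bound): 0×; q (bound): 0×; h (bound): 0×; g (bound): 0×; r1 (bound): 0×; f1 (bound): 1×; p1 (bound): 0×; q1 (bound): 0×; h1 (bound): 0×
order of uses: r, f1
typing: the term checks, with type R -> R -> R -> P -> Q
all disciplines: ordered ✗; linear ✗; affine ✓; relevant ✗; unrestricted ✓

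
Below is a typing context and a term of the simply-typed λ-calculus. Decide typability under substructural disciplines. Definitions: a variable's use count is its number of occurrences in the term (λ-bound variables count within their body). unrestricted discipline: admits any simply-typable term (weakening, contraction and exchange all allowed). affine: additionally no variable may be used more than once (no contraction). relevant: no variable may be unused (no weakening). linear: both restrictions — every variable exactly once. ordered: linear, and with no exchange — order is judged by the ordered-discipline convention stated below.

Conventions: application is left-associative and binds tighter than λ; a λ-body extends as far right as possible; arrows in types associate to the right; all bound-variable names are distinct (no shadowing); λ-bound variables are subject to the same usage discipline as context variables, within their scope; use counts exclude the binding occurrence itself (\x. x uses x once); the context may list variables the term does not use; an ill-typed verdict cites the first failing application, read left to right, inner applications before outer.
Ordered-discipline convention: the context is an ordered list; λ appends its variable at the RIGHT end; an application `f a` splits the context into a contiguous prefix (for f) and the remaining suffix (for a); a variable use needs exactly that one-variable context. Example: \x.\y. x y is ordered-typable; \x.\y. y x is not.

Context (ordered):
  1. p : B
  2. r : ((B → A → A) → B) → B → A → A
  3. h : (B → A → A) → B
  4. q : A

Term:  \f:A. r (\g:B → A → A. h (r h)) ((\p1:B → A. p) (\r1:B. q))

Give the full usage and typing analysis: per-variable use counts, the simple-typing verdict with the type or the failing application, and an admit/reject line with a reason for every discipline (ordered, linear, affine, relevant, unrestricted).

usage: p ×1, r ×2, h ×2, q ×1, f (λ-bound) ×0, g (λ-bound) ×0, p1 (λ-bound) ×0, r1 (λ-bound) ×0
left-to-right use order: r, h, r, h, p, q
typing: the term checks, with type A → A → A
ordered: ✗ — uses contraction: r ×2, h ×2; f, g, p1, r1 left unused
linear: ✗ — uses contraction: r ×2, h ×2; f, g, p1, r1 left unused
affine: ✗ — uses contraction: r ×2, h ×2
relevant: ✗ — f, g, p1, r1 left unused
unrestricted: ✓ — type-checks (A → A → A) and nothing is barred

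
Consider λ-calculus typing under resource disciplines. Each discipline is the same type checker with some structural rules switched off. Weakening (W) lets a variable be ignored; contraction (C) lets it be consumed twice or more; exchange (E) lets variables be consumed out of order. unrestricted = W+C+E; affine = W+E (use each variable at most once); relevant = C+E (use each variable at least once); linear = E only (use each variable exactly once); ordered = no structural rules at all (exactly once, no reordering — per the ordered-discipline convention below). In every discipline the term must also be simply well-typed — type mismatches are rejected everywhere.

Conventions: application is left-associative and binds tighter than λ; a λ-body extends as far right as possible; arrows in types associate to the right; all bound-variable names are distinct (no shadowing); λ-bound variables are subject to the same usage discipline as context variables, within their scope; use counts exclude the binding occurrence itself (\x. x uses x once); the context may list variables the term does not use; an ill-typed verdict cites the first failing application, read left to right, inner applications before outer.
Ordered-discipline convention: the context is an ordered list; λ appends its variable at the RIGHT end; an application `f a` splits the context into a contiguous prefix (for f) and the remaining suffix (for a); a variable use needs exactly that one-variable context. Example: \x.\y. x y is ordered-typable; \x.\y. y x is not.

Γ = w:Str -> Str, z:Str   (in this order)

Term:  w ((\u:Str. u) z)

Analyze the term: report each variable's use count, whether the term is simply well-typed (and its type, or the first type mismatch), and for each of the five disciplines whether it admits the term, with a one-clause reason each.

usage: w=1; z=1; u (λ-bound)=1
use order (left to right): w, u, z
typing: well-typed — term : Str
ordered: ✓ — single-use (w, z, u), ordered derivation ok
linear: ✓ — each of w, z, u used exactly once
affine: ✓ — none of w, z, u used more than once
relevant: ✓ — every one of w, z, u appears
unrestricted: ✓ — type-checks (Str) and nothing is barred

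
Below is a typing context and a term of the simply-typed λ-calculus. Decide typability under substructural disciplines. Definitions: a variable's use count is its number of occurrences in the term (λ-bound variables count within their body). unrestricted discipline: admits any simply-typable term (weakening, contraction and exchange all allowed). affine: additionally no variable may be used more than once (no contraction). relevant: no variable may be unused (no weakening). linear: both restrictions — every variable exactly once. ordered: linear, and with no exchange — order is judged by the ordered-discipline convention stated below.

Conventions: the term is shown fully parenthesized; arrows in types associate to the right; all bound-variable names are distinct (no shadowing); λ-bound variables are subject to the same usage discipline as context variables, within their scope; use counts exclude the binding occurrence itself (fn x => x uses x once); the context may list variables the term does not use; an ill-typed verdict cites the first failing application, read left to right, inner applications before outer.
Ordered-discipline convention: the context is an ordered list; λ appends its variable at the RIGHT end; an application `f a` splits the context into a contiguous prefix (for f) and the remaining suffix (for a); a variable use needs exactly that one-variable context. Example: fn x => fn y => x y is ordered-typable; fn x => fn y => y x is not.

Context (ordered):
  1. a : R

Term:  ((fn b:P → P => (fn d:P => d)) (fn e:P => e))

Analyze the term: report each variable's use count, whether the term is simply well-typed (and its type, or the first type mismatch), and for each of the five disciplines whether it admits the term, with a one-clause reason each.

variable uses: a=0; b (λ-bound)=0; d (λ-bound)=1; e (λ-bound)=1
order of uses: d, e
typing: the term checks, with type P → P
ordered: ✗ — a, b never used (weakening)
linear: ✗ — a, b never used (weakening)
affine: ✓ — at most one use each (a, b, d, e)
relevant: ✗ — a, b never used (weakening)
unrestricted: ✓ — typability at P → P is all that's needed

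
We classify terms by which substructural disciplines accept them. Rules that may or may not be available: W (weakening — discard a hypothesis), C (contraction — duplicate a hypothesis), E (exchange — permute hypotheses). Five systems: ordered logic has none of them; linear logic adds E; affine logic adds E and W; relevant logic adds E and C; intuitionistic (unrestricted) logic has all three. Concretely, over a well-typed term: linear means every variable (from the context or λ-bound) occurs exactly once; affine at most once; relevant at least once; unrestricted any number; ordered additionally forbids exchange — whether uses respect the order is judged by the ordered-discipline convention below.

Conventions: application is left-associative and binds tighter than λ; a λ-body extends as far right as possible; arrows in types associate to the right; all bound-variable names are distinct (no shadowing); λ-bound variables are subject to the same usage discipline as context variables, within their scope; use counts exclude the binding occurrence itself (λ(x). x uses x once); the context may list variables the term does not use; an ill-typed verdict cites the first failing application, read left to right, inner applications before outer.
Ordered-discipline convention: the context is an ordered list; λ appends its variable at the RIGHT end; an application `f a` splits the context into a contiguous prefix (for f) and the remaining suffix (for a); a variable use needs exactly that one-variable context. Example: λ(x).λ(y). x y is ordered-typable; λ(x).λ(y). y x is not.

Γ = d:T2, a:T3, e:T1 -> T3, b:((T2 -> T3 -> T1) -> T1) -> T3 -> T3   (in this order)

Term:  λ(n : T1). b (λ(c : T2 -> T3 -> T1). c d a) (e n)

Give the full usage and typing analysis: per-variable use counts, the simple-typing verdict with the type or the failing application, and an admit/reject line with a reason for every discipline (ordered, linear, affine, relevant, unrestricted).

use counts: d: 1×, a: 1×, e: 1×, b: 1×, n (λ-bound): 1×, c (λ-bound): 1×
use order (left to right): b, c, d, a, e, n
typing: the term checks, with type T1 -> T3
ordered: ✗ — use order b, c, d, a, e, n needs exchange
linear: ✓ — d, a, e, b, n, c: one use apiece
affine: ✓ — at most one use each (d, a, e, b, n, c)
relevant: ✓ — d, a, e, b, n, c: all used, weakening unneeded
unrestricted: ✓ — simply typable at T1 -> T3; W, C, E all held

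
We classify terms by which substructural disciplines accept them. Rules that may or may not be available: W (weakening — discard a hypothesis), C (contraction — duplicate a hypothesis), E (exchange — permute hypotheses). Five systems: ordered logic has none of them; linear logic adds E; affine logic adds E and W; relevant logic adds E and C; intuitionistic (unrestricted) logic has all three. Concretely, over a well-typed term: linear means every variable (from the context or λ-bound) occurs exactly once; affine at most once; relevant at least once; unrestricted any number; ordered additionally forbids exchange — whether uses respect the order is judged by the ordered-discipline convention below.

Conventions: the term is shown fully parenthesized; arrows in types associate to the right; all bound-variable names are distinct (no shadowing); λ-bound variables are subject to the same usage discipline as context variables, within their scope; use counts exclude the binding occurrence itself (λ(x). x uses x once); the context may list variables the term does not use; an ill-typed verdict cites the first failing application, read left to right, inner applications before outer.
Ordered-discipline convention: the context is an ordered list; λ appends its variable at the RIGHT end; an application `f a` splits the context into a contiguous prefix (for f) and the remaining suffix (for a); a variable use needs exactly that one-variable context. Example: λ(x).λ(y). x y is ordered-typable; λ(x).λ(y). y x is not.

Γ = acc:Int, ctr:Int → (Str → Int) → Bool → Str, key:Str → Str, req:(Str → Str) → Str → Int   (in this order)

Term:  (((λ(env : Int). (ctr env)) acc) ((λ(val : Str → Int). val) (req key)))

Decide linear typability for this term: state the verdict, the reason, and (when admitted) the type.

yes — each of acc, ctr, key, req, env, val used exactly once; term : Bool → Str
use counts: acc: 1; ctr: 1; key: 1; req: 1; env [bound]: 1; val [bound]: 1
left-to-right use order: ctr, env, acc, val, req, key
typing: the term checks, with type Bool → Str
all disciplines: ordered ✗ | linear ✓ | affine ✓ | relevant ✓ | unrestricted ✓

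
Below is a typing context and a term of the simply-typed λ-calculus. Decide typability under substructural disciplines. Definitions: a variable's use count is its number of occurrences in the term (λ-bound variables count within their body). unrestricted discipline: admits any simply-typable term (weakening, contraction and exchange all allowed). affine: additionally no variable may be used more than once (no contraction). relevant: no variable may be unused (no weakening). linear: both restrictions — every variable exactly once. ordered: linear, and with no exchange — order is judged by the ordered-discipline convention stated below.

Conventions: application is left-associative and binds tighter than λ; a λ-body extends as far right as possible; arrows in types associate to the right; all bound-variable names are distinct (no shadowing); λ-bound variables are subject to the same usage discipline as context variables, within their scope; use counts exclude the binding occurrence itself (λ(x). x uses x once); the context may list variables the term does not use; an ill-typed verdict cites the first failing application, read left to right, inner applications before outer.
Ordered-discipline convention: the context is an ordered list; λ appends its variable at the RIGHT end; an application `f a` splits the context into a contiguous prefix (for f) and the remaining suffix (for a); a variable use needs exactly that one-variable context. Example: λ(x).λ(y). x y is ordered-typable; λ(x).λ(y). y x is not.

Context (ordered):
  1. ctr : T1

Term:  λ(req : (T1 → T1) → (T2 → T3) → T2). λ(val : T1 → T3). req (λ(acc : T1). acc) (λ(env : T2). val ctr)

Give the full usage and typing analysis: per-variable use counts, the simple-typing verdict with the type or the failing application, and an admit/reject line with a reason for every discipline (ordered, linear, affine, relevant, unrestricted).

counts: ctr ×1, req [bound] ×1, val [bound] ×1, acc [bound] ×1, env [bound] ×0
left-to-right use order: req, acc, val, ctr
typing: ✓ — ((T1 → T1) → (T2 → T3) → T2) → (T1 → T3) → T2
ordered ✗ (env left unused)
linear ✗ (env left unused)
affine ✓ (at most one use each (ctr, req, val, acc, env))
relevant ✗ (env left unused)
unrestricted ✓ (well-typed at ((T1 → T1) → (T2 → T3) → T2) → (T1 → T3) → T2; no restrictions here)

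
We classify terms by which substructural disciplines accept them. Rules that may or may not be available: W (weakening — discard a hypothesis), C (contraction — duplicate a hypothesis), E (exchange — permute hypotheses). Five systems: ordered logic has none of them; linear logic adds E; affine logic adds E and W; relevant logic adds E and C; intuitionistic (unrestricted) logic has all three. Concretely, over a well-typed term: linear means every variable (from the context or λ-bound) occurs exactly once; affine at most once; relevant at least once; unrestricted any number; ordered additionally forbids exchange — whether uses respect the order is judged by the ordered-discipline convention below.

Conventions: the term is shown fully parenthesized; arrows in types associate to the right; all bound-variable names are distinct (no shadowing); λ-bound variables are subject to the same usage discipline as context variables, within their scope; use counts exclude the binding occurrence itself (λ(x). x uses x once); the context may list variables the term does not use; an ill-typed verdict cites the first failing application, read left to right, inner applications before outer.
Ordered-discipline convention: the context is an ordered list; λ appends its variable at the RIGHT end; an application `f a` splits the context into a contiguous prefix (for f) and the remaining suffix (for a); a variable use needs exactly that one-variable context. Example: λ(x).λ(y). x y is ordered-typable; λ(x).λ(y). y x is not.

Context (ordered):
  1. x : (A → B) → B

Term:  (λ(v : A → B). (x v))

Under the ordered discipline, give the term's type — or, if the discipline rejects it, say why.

term : (A → B) → B
usage: x ×1; v (bound) ×1
order of uses: x, v
typing: well-typed — term : (A → B) → B
summary: ordered ✓ · linear ✓ · affine ✓ · relevant ✓ · unrestricted ✓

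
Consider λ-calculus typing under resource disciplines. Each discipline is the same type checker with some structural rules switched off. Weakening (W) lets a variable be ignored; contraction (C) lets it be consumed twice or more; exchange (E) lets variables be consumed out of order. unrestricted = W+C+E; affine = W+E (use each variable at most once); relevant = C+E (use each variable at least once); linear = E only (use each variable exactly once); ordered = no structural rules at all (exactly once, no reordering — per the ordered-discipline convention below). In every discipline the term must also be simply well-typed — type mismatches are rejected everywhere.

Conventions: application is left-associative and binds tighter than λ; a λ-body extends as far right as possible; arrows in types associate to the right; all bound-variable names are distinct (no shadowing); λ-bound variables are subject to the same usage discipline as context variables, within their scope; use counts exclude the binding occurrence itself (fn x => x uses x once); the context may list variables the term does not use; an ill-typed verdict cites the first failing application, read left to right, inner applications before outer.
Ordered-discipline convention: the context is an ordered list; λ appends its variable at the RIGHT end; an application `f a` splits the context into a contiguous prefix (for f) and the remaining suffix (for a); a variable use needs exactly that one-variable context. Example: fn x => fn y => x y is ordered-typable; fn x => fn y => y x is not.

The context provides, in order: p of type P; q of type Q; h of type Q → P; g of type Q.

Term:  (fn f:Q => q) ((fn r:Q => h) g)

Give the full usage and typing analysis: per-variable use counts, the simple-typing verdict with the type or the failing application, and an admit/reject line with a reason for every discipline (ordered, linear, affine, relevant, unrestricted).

variable uses: p ×0, q ×1, h ×1, g ×1, f (bound) ×0, r (bound) ×0
uses in reading order: q, h, g
typing: ill-typed: an argument Q → P mismatches the expected Q
ordered: ✗, a type mismatch blocks all five
linear: ✗, the type mismatch rejects it
affine: ✗, not simply typable
relevant: ✗, fails simple typing
unrestricted: ✗, a type mismatch blocks all five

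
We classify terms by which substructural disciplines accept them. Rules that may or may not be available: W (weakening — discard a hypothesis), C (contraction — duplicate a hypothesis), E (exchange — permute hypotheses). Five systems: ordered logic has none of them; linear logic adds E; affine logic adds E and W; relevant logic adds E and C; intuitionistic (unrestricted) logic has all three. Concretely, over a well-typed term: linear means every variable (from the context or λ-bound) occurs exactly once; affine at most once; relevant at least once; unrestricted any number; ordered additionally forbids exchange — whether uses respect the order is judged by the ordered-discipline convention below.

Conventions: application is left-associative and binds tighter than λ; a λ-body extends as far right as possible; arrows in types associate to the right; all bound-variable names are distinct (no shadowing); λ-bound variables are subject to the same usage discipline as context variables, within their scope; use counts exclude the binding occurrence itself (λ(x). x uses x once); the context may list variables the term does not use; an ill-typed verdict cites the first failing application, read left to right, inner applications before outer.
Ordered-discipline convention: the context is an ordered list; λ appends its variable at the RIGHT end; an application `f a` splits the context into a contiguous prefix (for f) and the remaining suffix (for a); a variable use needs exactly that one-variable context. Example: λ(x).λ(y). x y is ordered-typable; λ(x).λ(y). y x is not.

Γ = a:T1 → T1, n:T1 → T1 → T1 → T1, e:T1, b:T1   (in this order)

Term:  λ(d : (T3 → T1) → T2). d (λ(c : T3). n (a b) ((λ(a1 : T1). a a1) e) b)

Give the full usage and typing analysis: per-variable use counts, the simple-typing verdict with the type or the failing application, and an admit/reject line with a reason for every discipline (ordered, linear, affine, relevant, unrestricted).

counts: a ×2; n ×1; e ×1; b ×2; d (bound) ×1; c (bound) ×0; a1 (bound) ×1
order of uses: d, n, a, b, a, a1, e, b
typing: ✓ — ((T3 → T1) → T2) → T2
ordered ✗ (needs contraction — a ×2, b ×2; unused: c — weakening required)
linear ✗ (needs contraction — a ×2, b ×2; unused: c — weakening required)
affine ✗ (needs contraction — a ×2, b ×2)
relevant ✗ (unused: c — weakening required)
unrestricted ✓ (typability at ((T3 → T1) → T2) → T2 is all that's needed)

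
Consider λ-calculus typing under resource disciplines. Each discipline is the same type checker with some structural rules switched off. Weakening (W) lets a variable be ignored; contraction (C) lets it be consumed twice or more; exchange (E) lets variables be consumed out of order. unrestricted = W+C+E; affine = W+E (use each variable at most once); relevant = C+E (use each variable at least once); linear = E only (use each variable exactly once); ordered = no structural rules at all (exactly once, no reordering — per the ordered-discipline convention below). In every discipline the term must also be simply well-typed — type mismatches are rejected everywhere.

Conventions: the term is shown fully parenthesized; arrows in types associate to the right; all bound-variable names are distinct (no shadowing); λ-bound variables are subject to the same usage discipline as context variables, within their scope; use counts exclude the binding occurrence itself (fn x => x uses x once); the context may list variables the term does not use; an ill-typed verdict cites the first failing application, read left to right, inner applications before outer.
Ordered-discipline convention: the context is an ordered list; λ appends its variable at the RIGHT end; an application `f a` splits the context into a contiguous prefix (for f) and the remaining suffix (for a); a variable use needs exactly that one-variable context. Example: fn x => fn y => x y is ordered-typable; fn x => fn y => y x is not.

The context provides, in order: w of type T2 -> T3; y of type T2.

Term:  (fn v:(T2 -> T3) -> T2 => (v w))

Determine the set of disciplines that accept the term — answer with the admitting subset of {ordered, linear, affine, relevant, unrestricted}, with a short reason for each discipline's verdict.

accepted by: affine, unrestricted
variable uses: w: 1×, y: 0×, v (bound): 1×
order of uses: v, w
typing: the term checks, with type ((T2 -> T3) -> T2) -> T2
ordered ✗ (y left unused)
linear ✗ (y left unused)
affine ✓ (at most one use each (w, y, v))
relevant ✗ (y left unused)
unrestricted ✓ (typability at ((T2 -> T3) -> T2) -> T2 is all that's needed)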